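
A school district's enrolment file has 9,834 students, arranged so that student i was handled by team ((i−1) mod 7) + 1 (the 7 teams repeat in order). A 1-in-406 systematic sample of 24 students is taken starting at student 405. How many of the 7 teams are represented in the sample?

1

Consecutive selections differ by k = 406, so their team numbers differ by 406 mod 7 = 0.
gcd(406, 7) = 7, so the sample visits 7/7 = 1 distinct residues mod 7.
Start 405 is team 6; the teams hit are 6.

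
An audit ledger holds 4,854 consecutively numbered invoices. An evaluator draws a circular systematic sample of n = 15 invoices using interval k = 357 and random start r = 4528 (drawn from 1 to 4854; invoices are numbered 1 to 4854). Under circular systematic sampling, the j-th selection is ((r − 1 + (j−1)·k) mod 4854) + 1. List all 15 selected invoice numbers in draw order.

4528, 31, 388, 745, 1102, 1459, 1816, 2173, 2530, 2887, 3244, 3601, 3958, 4315, 4672

Selection 1: 4528
Selection 2: 4528 + 357 = 4885 → 4885 − 4854 = 31
Selection 3: 31 + 357 = 388
Selection 4: 388 + 357 = 745
Selection 5: 745 + 357 = 1102
Selection 6: 1102 + 357 = 1459
Selection 7: 1459 + 357 = 1816
Selection 8: 1816 + 357 = 2173
Selection 9: 2173 + 357 = 2530
Selection 10: 2530 + 357 = 2887
Selection 11: 2887 + 357 = 3244
Selection 12: 3244 + 357 = 3601
Selection 13: 3601 + 357 = 3958
Selection 14: 3958 + 357 = 4315
Selection 15: 4315 + 357 = 4672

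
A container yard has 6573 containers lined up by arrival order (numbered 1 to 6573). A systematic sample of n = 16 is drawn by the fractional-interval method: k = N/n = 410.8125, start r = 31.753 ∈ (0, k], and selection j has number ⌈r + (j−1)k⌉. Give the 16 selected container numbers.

32, 443, 854, 1265, 1676, 2086, 2497, 2908, 3319, 3730, 4140, 4551, 4962, 5373, 5784, 6194

j=1: r + 0k = 31.753 → ⌈·⌉ = 32
j=2: r + 1k = 442.5655 → ⌈·⌉ = 443
j=3: r + 2k = 853.378 → ⌈·⌉ = 854
j=4: r + 3k = 1264.1905 → ⌈·⌉ = 1265
j=5: r + 4k = 1675.003 → ⌈·⌉ = 1676
j=6: r + 5k = 2085.8155 → ⌈·⌉ = 2086
j=7: r + 6k = 2496.628 → ⌈·⌉ = 2497
j=8: r + 7k = 2907.4405 → ⌈·⌉ = 2908
j=9: r + 8k = 3318.253 → ⌈·⌉ = 3319
j=10: r + 9k = 3729.0655 → ⌈·⌉ = 3730
j=11: r + 10k = 4139.878 → ⌈·⌉ = 4140
j=12: r + 11k = 4550.6905 → ⌈·⌉ = 4551
j=13: r + 12k = 4961.503 → ⌈·⌉ = 4962
j=14: r + 13k = 5372.3155 → ⌈·⌉ = 5373
j=15: r + 14k = 5783.128 → ⌈·⌉ = 5784
j=16: r + 15k = 6193.9405 → ⌈·⌉ = 6194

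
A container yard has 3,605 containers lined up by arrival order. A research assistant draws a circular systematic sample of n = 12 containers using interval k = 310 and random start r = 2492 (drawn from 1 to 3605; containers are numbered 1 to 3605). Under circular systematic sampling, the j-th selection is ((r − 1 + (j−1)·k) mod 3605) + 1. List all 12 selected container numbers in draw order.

2492, 2802, 3112, 3422, 127, 437, 747, 1057, 1367, 1677, 1987, 2297

Selection 1: 2492
Selection 2: 2492 + 310 = 2802
Selection 3: 2802 + 310 = 3112
Selection 4: 3112 + 310 = 3422
Selection 5: 3422 + 310 = 3732 → 3732 − 3605 = 127
Selection 6: 127 + 310 = 437
Selection 7: 437 + 310 = 747
Selection 8: 747 + 310 = 1057
Selection 9: 1057 + 310 = 1367
Selection 10: 1367 + 310 = 1677
Selection 11: 1677 + 310 = 1987
Selection 12: 1987 + 310 = 2297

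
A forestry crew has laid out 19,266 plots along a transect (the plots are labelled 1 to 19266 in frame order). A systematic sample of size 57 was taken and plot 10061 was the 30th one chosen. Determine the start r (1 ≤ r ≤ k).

259

k = 19266/57 = 338
r = 10061 − (30−1)×338 = 10061 − 9802 = 259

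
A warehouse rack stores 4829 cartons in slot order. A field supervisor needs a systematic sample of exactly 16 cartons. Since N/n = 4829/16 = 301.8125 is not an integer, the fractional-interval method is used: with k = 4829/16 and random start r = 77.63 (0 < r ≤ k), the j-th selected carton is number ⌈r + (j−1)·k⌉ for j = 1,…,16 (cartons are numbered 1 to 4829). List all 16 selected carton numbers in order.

78, 380, 682, 984, 1285, 1587, 1889, 2191, 2493, 2794, 3096, 3398, 3700, 4002, 4304, 4605

j=1: r + 0k = 77.63 → ⌈·⌉ = 78
j=2: r + 1k = 379.4425 → ⌈·⌉ = 380
j=3: r + 2k = 681.255 → ⌈·⌉ = 682
j=4: r + 3k = 983.0675 → ⌈·⌉ = 984
j=5: r + 4k = 1284.88 → ⌈·⌉ = 1285
j=6: r + 5k = 1586.6925 → ⌈·⌉ = 1587
j=7: r + 6k = 1888.505 → ⌈·⌉ = 1889
j=8: r + 7k = 2190.3175 → ⌈·⌉ = 2191
j=9: r + 8k = 2492.13 → ⌈·⌉ = 2493
j=10: r + 9k = 2793.9425 → ⌈·⌉ = 2794
j=11: r + 10k = 3095.755 → ⌈·⌉ = 3096
j=12: r + 11k = 3397.5675 → ⌈·⌉ = 3398
j=13: r + 12k = 3699.38 → ⌈·⌉ = 3700
j=14: r + 13k = 4001.1925 → ⌈·⌉ = 4002
j=15: r + 14k = 4303.005 → ⌈·⌉ = 4304
j=16: r + 15k = 4604.8175 → ⌈·⌉ = 4605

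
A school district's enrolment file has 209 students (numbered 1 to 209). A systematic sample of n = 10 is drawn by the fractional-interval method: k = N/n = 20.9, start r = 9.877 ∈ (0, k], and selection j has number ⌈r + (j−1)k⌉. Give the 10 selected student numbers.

j=1: r + 0k = 9.877 → ⌈·⌉ = 10
j=2: r + 1k = 30.777 → ⌈·⌉ = 31
j=3: r + 2k = 51.677 → ⌈·⌉ = 52
j=4: r + 3k = 72.577 → ⌈·⌉ = 73
j=5: r + 4k = 93.477 → ⌈·⌉ = 94
j=6: r + 5k = 114.377 → ⌈·⌉ = 115
j=7: r + 6k = 135.277 → ⌈·⌉ = 136
j=8: r + 7k = 156.177 → ⌈·⌉ = 157
j=9: r + 8k = 177.077 → ⌈·⌉ = 178
j=10: r + 9k = 197.977 → ⌈·⌉ = 198

10, 31, 52, 73, 94, 115, 136, 157, 178, 198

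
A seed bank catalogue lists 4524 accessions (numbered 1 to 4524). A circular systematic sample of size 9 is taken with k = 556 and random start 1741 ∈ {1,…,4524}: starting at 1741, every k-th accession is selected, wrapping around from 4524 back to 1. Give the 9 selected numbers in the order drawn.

Selection 1: 1741
Selection 2: 1741 + 556 = 2297
Selection 3: 2297 + 556 = 2853
Selection 4: 2853 + 556 = 3409
Selection 5: 3409 + 556 = 3965
Selection 6: 3965 + 556 = 4521
Selection 7: 4521 + 556 = 5077 → 5077 − 4524 = 553
Selection 8: 553 + 556 = 1109
Selection 9: 1109 + 556 = 1665

1741, 2297, 2853, 3409, 3965, 4521, 553, 1109, 1665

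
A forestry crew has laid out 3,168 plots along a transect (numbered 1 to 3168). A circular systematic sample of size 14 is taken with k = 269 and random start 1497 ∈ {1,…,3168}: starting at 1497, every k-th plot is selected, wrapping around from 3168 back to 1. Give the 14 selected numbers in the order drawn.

1497, 1766, 2035, 2304, 2573, 2842, 3111, 212, 481, 750, 1019, 1288, 1557, 1826

Selection 1: 1497
Selection 2: 1497 + 269 = 1766
Selection 3: 1766 + 269 = 2035
Selection 4: 2035 + 269 = 2304
Selection 5: 2304 + 269 = 2573
Selection 6: 2573 + 269 = 2842
Selection 7: 2842 + 269 = 3111
Selection 8: 3111 + 269 = 3380 → 3380 − 3168 = 212
Selection 9: 212 + 269 = 481
Selection 10: 481 + 269 = 750
Selection 11: 750 + 269 = 1019
Selection 12: 1019 + 269 = 1288
Selection 13: 1288 + 269 = 1557
Selection 14: 1557 + 269 = 1826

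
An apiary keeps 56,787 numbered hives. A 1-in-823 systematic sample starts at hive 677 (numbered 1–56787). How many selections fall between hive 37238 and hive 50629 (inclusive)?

16

k = 823
First selection ≥ 37238: 677 + ⌈(37238−677)/823⌉·823 = 677 + 45×823 = 37712
Last selection ≤ 50629: 677 + ⌊(50629−677)/823⌋·823 = 677 + 60×823 = 50057
Count = 60 − 45 + 1 = 16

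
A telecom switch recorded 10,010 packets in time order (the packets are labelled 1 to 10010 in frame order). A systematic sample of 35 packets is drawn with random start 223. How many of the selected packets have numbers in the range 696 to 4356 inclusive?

k = 10010/35 = 286
First selection ≥ 696: 223 + ⌈(696−223)/286⌉·286 = 223 + 2×286 = 795
Last selection ≤ 4356: 223 + ⌊(4356−223)/286⌋·286 = 223 + 14×286 = 4227
Count = 14 − 2 + 1 = 13

13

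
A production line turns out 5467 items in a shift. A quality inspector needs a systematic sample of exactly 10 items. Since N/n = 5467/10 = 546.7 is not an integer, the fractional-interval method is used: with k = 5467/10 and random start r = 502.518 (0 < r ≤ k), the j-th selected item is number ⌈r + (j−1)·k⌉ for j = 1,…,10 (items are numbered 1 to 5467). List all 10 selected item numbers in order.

503, 1050, 1596, 2143, 2690, 3237, 3783, 4330, 4877, 5423

j=1: r + 0k = 502.518 → ⌈·⌉ = 503
j=2: r + 1k = 1049.218 → ⌈·⌉ = 1050
j=3: r + 2k = 1595.918 → ⌈·⌉ = 1596
j=4: r + 3k = 2142.618 → ⌈·⌉ = 2143
j=5: r + 4k = 2689.318 → ⌈·⌉ = 2690
j=6: r + 5k = 3236.018 → ⌈·⌉ = 3237
j=7: r + 6k = 3782.718 → ⌈·⌉ = 3783
j=8: r + 7k = 4329.418 → ⌈·⌉ = 4330
j=9: r + 8k = 4876.118 → ⌈·⌉ = 4877
j=10: r + 9k = 5422.818 → ⌈·⌉ = 5423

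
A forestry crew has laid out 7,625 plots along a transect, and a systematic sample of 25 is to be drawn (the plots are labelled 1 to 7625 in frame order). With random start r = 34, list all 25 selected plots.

34, 339, 644, 949, 1254, 1559, 1864, 2169, 2474, 2779, 3084, 3389, 3694, 3999, 4304, 4609, 4914, 5219, 5524, 5829, 6134, 6439, 6744, 7049, 7354

k = N/n = 7625/25 = 305
plot 1: 34
plot 2: 34 + 305 = 339
plot 3: 339 + 305 = 644
plot 4: 644 + 305 = 949
plot 5: 949 + 305 = 1254
plot 6: 1254 + 305 = 1559
plot 7: 1559 + 305 = 1864
plot 8: 1864 + 305 = 2169
plot 9: 2169 + 305 = 2474
plot 10: 2474 + 305 = 2779
plot 11: 2779 + 305 = 3084
plot 12: 3084 + 305 = 3389
plot 13: 3389 + 305 = 3694
plot 14: 3694 + 305 = 3999
plot 15: 3999 + 305 = 4304
plot 16: 4304 + 305 = 4609
plot 17: 4609 + 305 = 4914
plot 18: 4914 + 305 = 5219
plot 19: 5219 + 305 = 5524
plot 20: 5524 + 305 = 5829
plot 21: 5829 + 305 = 6134
plot 22: 6134 + 305 = 6439
plot 23: 6439 + 305 = 6744
plot 24: 6744 + 305 = 7049
plot 25: 7049 + 305 = 7354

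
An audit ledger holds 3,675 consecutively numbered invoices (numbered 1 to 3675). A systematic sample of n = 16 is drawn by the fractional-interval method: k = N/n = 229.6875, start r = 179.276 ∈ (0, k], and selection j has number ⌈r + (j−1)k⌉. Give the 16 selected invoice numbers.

180, 409, 639, 869, 1099, 1328, 1558, 1788, 2017, 2247, 2477, 2706, 2936, 3166, 3395, 3625

j=1: r + 0k = 179.276 → ⌈·⌉ = 180
j=2: r + 1k = 408.9635 → ⌈·⌉ = 409
j=3: r + 2k = 638.651 → ⌈·⌉ = 639
j=4: r + 3k = 868.3385 → ⌈·⌉ = 869
j=5: r + 4k = 1098.026 → ⌈·⌉ = 1099
j=6: r + 5k = 1327.7135 → ⌈·⌉ = 1328
j=7: r + 6k = 1557.401 → ⌈·⌉ = 1558
j=8: r + 7k = 1787.0885 → ⌈·⌉ = 1788
j=9: r + 8k = 2016.776 → ⌈·⌉ = 2017
j=10: r + 9k = 2246.4635 → ⌈·⌉ = 2247
j=11: r + 10k = 2476.151 → ⌈·⌉ = 2477
j=12: r + 11k = 2705.8385 → ⌈·⌉ = 2706
j=13: r + 12k = 2935.526 → ⌈·⌉ = 2936
j=14: r + 13k = 3165.2135 → ⌈·⌉ = 3166
j=15: r + 14k = 3394.901 → ⌈·⌉ = 3395
j=16: r + 15k = 3624.5885 → ⌈·⌉ = 3625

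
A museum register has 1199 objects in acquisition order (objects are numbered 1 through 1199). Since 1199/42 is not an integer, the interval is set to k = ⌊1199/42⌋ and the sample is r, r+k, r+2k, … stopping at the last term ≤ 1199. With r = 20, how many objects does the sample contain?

k = ⌊1199/42⌋ = 28
Achieved size = ⌊(1199 − 20)/28⌋ + 1 = ⌊1179/28⌋ + 1 = 42 + 1 = 43
(last selection: 20 + 42×28 = 1196 ≤ 1199; next would be 1224 > 1199)

43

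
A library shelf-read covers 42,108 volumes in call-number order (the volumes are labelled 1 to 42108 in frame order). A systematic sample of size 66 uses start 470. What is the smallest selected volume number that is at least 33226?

k = 42108/66 = 638
Steps past start: ⌈(33226 − 470)/638⌉ = ⌈32756/638⌉ = 52
Selected volume: 470 + 52×638 = 33646

33646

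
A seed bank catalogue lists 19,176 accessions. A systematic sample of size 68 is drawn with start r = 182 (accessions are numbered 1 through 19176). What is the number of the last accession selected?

k = 19176/68 = 282
68th selection = r + (68−1)·k = 182 + 67×282 = 182 + 18894 = 19076

19076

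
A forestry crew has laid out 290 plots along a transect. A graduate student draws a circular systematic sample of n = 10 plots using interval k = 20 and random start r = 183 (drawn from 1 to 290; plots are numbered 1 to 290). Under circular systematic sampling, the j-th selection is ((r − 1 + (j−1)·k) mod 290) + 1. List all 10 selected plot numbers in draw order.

Selection 1: 183
Selection 2: 183 + 20 = 203
Selection 3: 203 + 20 = 223
Selection 4: 223 + 20 = 243
Selection 5: 243 + 20 = 263
Selection 6: 263 + 20 = 283
Selection 7: 283 + 20 = 303 → 303 − 290 = 13
Selection 8: 13 + 20 = 33
Selection 9: 33 + 20 = 53
Selection 10: 53 + 20 = 73

183, 203, 223, 243, 263, 283, 13, 33, 53, 73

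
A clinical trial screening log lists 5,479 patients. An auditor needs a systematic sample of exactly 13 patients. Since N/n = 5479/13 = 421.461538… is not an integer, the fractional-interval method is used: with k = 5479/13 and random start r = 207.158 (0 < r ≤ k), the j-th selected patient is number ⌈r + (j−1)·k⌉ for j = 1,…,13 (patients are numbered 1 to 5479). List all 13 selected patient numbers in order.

j=1: r + 0k = 207.158 → ⌈·⌉ = 208
j=2: r + 1k = 628.619538… → ⌈·⌉ = 629
j=3: r + 2k = 1050.081076… → ⌈·⌉ = 1051
j=4: r + 3k = 1471.542615… → ⌈·⌉ = 1472
j=5: r + 4k = 1893.004153… → ⌈·⌉ = 1894
j=6: r + 5k = 2314.465692… → ⌈·⌉ = 2315
j=7: r + 6k = 2735.927230… → ⌈·⌉ = 2736
j=8: r + 7k = 3157.388769… → ⌈·⌉ = 3158
j=9: r + 8k = 3578.850307… → ⌈·⌉ = 3579
j=10: r + 9k = 4000.311846… → ⌈·⌉ = 4001
j=11: r + 10k = 4421.773384… → ⌈·⌉ = 4422
j=12: r + 11k = 4843.234923… → ⌈·⌉ = 4844
j=13: r + 12k = 5264.696461… → ⌈·⌉ = 5265

208, 629, 1051, 1472, 1894, 2315, 2736, 3158, 3579, 4001, 4422, 4844, 5265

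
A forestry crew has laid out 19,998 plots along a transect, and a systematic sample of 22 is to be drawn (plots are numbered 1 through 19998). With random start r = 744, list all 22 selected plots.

k = N/n = 19998/22 = 909
plot 1: 744
plot 2: 744 + 909 = 1653
plot 3: 1653 + 909 = 2562
plot 4: 2562 + 909 = 3471
plot 5: 3471 + 909 = 4380
plot 6: 4380 + 909 = 5289
plot 7: 5289 + 909 = 6198
plot 8: 6198 + 909 = 7107
plot 9: 7107 + 909 = 8016
plot 10: 8016 + 909 = 8925
plot 11: 8925 + 909 = 9834
plot 12: 9834 + 909 = 10743
plot 13: 10743 + 909 = 11652
plot 14: 11652 + 909 = 12561
plot 15: 12561 + 909 = 13470
plot 16: 13470 + 909 = 14379
plot 17: 14379 + 909 = 15288
plot 18: 15288 + 909 = 16197
plot 19: 16197 + 909 = 17106
plot 20: 17106 + 909 = 18015
plot 21: 18015 + 909 = 18924
plot 22: 18924 + 909 = 19833

744, 1653, 2562, 3471, 4380, 5289, 6198, 7107, 8016, 8925, 9834, 10743, 11652, 12561, 13470, 14379, 15288, 16197, 17106, 18015, 18924, 19833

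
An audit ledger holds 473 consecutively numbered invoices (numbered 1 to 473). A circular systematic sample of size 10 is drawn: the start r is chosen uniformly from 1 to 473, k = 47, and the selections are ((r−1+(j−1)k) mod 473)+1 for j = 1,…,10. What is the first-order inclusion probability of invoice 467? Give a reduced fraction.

For each position j, as r ranges over 1…473 the j-th selection hits every invoice exactly once, so invoice 467 is selected for exactly 10 of the 473 starts.
Inclusion probability = 10/473.

10/473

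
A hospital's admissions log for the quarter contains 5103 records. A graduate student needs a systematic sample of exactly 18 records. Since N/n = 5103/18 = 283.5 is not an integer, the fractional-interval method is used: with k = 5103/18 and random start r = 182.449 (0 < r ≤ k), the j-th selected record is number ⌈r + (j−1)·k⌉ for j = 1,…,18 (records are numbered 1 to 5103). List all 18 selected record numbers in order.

j=1: r + 0k = 182.449 → ⌈·⌉ = 183
j=2: r + 1k = 465.949 → ⌈·⌉ = 466
j=3: r + 2k = 749.449 → ⌈·⌉ = 750
j=4: r + 3k = 1032.949 → ⌈·⌉ = 1033
j=5: r + 4k = 1316.449 → ⌈·⌉ = 1317
j=6: r + 5k = 1599.949 → ⌈·⌉ = 1600
j=7: r + 6k = 1883.449 → ⌈·⌉ = 1884
j=8: r + 7k = 2166.949 → ⌈·⌉ = 2167
j=9: r + 8k = 2450.449 → ⌈·⌉ = 2451
j=10: r + 9k = 2733.949 → ⌈·⌉ = 2734
j=11: r + 10k = 3017.449 → ⌈·⌉ = 3018
j=12: r + 11k = 3300.949 → ⌈·⌉ = 3301
j=13: r + 12k = 3584.449 → ⌈·⌉ = 3585
j=14: r + 13k = 3867.949 → ⌈·⌉ = 3868
j=15: r + 14k = 4151.449 → ⌈·⌉ = 4152
j=16: r + 15k = 4434.949 → ⌈·⌉ = 4435
j=17: r + 16k = 4718.449 → ⌈·⌉ = 4719
j=18: r + 17k = 5001.949 → ⌈·⌉ = 5002

183, 466, 750, 1033, 1317, 1600, 1884, 2167, 2451, 2734, 3018, 3301, 3585, 3868, 4152, 4435, 4719, 5002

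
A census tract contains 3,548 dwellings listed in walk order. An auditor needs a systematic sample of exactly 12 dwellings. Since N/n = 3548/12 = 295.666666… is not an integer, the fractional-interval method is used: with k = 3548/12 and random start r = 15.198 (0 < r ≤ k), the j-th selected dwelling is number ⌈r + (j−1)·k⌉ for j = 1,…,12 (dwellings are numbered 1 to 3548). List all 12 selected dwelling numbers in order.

16, 311, 607, 903, 1198, 1494, 1790, 2085, 2381, 2677, 2972, 3268

j=1: r + 0k = 15.198 → ⌈·⌉ = 16
j=2: r + 1k = 310.864666… → ⌈·⌉ = 311
j=3: r + 2k = 606.531333… → ⌈·⌉ = 607
j=4: r + 3k = 902.198 → ⌈·⌉ = 903
j=5: r + 4k = 1197.864666… → ⌈·⌉ = 1198
j=6: r + 5k = 1493.531333… → ⌈·⌉ = 1494
j=7: r + 6k = 1789.198 → ⌈·⌉ = 1790
j=8: r + 7k = 2084.864666… → ⌈·⌉ = 2085
j=9: r + 8k = 2380.531333… → ⌈·⌉ = 2381
j=10: r + 9k = 2676.198 → ⌈·⌉ = 2677
j=11: r + 10k = 2971.864666… → ⌈·⌉ = 2972
j=12: r + 11k = 3267.531333… → ⌈·⌉ = 3268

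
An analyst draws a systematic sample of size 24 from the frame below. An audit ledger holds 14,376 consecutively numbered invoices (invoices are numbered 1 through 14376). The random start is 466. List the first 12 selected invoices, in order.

466, 1065, 1664, 2263, 2862, 3461, 4060, 4659, 5258, 5857, 6456, 7055

k = N/n = 14376/24 = 599
invoice 1: 466
invoice 2: 466 + 599 = 1065
invoice 3: 1065 + 599 = 1664
invoice 4: 1664 + 599 = 2263
invoice 5: 2263 + 599 = 2862
invoice 6: 2862 + 599 = 3461
invoice 7: 3461 + 599 = 4060
invoice 8: 4060 + 599 = 4659
invoice 9: 4659 + 599 = 5258
invoice 10: 5258 + 599 = 5857
invoice 11: 5857 + 599 = 6456
invoice 12: 6456 + 599 = 7055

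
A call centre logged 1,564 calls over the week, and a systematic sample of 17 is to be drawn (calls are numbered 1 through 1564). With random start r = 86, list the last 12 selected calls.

546, 638, 730, 822, 914, 1006, 1098, 1190, 1282, 1374, 1466, 1558

k = N/n = 1564/17 = 92
6th selection = 86 + 5×92 = 546
7th: 546 + 92 = 638
8th: 638 + 92 = 730
9th: 730 + 92 = 822
10th: 822 + 92 = 914
11th: 914 + 92 = 1006
12th: 1006 + 92 = 1098
13th: 1098 + 92 = 1190
14th: 1190 + 92 = 1282
15th: 1282 + 92 = 1374
16th: 1374 + 92 = 1466
17th: 1466 + 92 = 1558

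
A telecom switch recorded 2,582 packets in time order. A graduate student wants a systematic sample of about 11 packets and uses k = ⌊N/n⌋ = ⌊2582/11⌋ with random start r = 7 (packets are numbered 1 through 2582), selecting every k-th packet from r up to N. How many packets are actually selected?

12

k = ⌊2582/11⌋ = 234
Achieved size = ⌊(2582 − 7)/234⌋ + 1 = ⌊2575/234⌋ + 1 = 11 + 1 = 12
(last selection: 7 + 11×234 = 2581 ≤ 2582; next would be 2815 > 2582)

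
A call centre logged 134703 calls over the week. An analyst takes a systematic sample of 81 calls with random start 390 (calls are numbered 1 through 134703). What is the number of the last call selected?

133430

k = 134703/81 = 1663
81st selection = r + (81−1)·k = 390 + 80×1663 = 390 + 133040 = 133430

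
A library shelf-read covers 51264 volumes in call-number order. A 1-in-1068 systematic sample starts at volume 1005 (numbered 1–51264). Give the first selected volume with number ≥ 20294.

k = 1068
Steps past start: ⌈(20294 − 1005)/1068⌉ = ⌈19289/1068⌉ = 19
Selected volume: 1005 + 19×1068 = 21297

21297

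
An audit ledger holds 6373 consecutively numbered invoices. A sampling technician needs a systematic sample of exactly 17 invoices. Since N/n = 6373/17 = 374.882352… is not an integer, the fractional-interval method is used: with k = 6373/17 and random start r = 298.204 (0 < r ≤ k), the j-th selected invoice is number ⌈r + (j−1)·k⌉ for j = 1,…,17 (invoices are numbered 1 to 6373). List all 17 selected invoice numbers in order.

299, 674, 1048, 1423, 1798, 2173, 2548, 2923, 3298, 3673, 4048, 4422, 4797, 5172, 5547, 5922, 6297

j=1: r + 0k = 298.204 → ⌈·⌉ = 299
j=2: r + 1k = 673.086352… → ⌈·⌉ = 674
j=3: r + 2k = 1047.968705… → ⌈·⌉ = 1048
j=4: r + 3k = 1422.851058… → ⌈·⌉ = 1423
j=5: r + 4k = 1797.733411… → ⌈·⌉ = 1798
j=6: r + 5k = 2172.615764… → ⌈·⌉ = 2173
j=7: r + 6k = 2547.498117… → ⌈·⌉ = 2548
j=8: r + 7k = 2922.380470… → ⌈·⌉ = 2923
j=9: r + 8k = 3297.262823… → ⌈·⌉ = 3298
j=10: r + 9k = 3672.145176… → ⌈·⌉ = 3673
j=11: r + 10k = 4047.027529… → ⌈·⌉ = 4048
j=12: r + 11k = 4421.909882… → ⌈·⌉ = 4422
j=13: r + 12k = 4796.792235… → ⌈·⌉ = 4797
j=14: r + 13k = 5171.674588… → ⌈·⌉ = 5172
j=15: r + 14k = 5546.556941… → ⌈·⌉ = 5547
j=16: r + 15k = 5921.439294… → ⌈·⌉ = 5922
j=17: r + 16k = 6296.321647… → ⌈·⌉ = 6297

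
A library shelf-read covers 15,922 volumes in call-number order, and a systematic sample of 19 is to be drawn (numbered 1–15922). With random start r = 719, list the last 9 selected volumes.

9099, 9937, 10775, 11613, 12451, 13289, 14127, 14965, 15803

k = N/n = 15922/19 = 838
11th selection = 719 + 10×838 = 9099
12th: 9099 + 838 = 9937
13th: 9937 + 838 = 10775
14th: 10775 + 838 = 11613
15th: 11613 + 838 = 12451
16th: 12451 + 838 = 13289
17th: 13289 + 838 = 14127
18th: 14127 + 838 = 14965
19th: 14965 + 838 = 15803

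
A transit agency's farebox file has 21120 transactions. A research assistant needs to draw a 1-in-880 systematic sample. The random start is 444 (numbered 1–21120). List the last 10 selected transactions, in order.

15th selection = 444 + 14×880 = 12764
16th: 12764 + 880 = 13644
17th: 13644 + 880 = 14524
18th: 14524 + 880 = 15404
19th: 15404 + 880 = 16284
20th: 16284 + 880 = 17164
21st: 17164 + 880 = 18044
22nd: 18044 + 880 = 18924
23rd: 18924 + 880 = 19804
24th: 19804 + 880 = 20684

12764, 13644, 14524, 15404, 16284, 17164, 18044, 18924, 19804, 20684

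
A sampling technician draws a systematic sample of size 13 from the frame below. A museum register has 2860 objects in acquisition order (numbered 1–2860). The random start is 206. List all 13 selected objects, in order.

k = N/n = 2860/13 = 220
object 1: 206
object 2: 206 + 220 = 426
object 3: 426 + 220 = 646
object 4: 646 + 220 = 866
object 5: 866 + 220 = 1086
object 6: 1086 + 220 = 1306
object 7: 1306 + 220 = 1526
object 8: 1526 + 220 = 1746
object 9: 1746 + 220 = 1966
object 10: 1966 + 220 = 2186
object 11: 2186 + 220 = 2406
object 12: 2406 + 220 = 2626
object 13: 2626 + 220 = 2846

206, 426, 646, 866, 1086, 1306, 1526, 1746, 1966, 2186, 2406, 2626, 2846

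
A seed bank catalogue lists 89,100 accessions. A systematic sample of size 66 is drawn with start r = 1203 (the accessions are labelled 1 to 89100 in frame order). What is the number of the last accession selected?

88953

k = 89100/66 = 1350
66th selection = r + (66−1)·k = 1203 + 65×1350 = 1203 + 87750 = 88953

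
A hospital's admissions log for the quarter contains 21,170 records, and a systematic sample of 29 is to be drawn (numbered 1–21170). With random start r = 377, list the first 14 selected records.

377, 1107, 1837, 2567, 3297, 4027, 4757, 5487, 6217, 6947, 7677, 8407, 9137, 9867

k = N/n = 21170/29 = 730
record 1: 377
record 2: 377 + 730 = 1107
record 3: 1107 + 730 = 1837
record 4: 1837 + 730 = 2567
record 5: 2567 + 730 = 3297
record 6: 3297 + 730 = 4027
record 7: 4027 + 730 = 4757
record 8: 4757 + 730 = 5487
record 9: 5487 + 730 = 6217
record 10: 6217 + 730 = 6947
record 11: 6947 + 730 = 7677
record 12: 7677 + 730 = 8407
record 13: 8407 + 730 = 9137
record 14: 9137 + 730 = 9867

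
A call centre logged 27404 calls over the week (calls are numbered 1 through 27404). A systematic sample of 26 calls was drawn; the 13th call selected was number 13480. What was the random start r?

k = 27404/26 = 1054
r = 13480 − (13−1)×1054 = 13480 − 12648 = 832

832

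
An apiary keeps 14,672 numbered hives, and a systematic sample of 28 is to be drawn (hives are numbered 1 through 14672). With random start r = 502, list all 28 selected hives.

502, 1026, 1550, 2074, 2598, 3122, 3646, 4170, 4694, 5218, 5742, 6266, 6790, 7314, 7838, 8362, 8886, 9410, 9934, 10458, 10982, 11506, 12030, 12554, 13078, 13602, 14126, 14650

k = N/n = 14672/28 = 524
hive 1: 502
hive 2: 502 + 524 = 1026
hive 3: 1026 + 524 = 1550
hive 4: 1550 + 524 = 2074
hive 5: 2074 + 524 = 2598
hive 6: 2598 + 524 = 3122
hive 7: 3122 + 524 = 3646
hive 8: 3646 + 524 = 4170
hive 9: 4170 + 524 = 4694
hive 10: 4694 + 524 = 5218
hive 11: 5218 + 524 = 5742
hive 12: 5742 + 524 = 6266
hive 13: 6266 + 524 = 6790
hive 14: 6790 + 524 = 7314
hive 15: 7314 + 524 = 7838
hive 16: 7838 + 524 = 8362
hive 17: 8362 + 524 = 8886
hive 18: 8886 + 524 = 9410
hive 19: 9410 + 524 = 9934
hive 20: 9934 + 524 = 10458
hive 21: 10458 + 524 = 10982
hive 22: 10982 + 524 = 11506
hive 23: 11506 + 524 = 12030
hive 24: 12030 + 524 = 12554
hive 25: 12554 + 524 = 13078
hive 26: 13078 + 524 = 13602
hive 27: 13602 + 524 = 14126
hive 28: 14126 + 524 = 14650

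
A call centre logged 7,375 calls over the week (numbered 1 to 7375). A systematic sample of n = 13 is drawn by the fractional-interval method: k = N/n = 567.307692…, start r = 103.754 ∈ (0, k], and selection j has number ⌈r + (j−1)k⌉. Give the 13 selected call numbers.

104, 672, 1239, 1806, 2373, 2941, 3508, 4075, 4643, 5210, 5777, 6345, 6912

j=1: r + 0k = 103.754 → ⌈·⌉ = 104
j=2: r + 1k = 671.061692… → ⌈·⌉ = 672
j=3: r + 2k = 1238.369384… → ⌈·⌉ = 1239
j=4: r + 3k = 1805.677076… → ⌈·⌉ = 1806
j=5: r + 4k = 2372.984769… → ⌈·⌉ = 2373
j=6: r + 5k = 2940.292461… → ⌈·⌉ = 2941
j=7: r + 6k = 3507.600153… → ⌈·⌉ = 3508
j=8: r + 7k = 4074.907846… → ⌈·⌉ = 4075
j=9: r + 8k = 4642.215538… → ⌈·⌉ = 4643
j=10: r + 9k = 5209.523230… → ⌈·⌉ = 5210
j=11: r + 10k = 5776.830923… → ⌈·⌉ = 5777
j=12: r + 11k = 6344.138615… → ⌈·⌉ = 6345
j=13: r + 12k = 6911.446307… → ⌈·⌉ = 6912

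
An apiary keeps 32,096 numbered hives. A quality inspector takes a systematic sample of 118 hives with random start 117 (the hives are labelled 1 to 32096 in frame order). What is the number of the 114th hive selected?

30853

k = 32096/118 = 272
114th selection = r + (114−1)·k = 117 + 113×272 = 117 + 30736 = 30853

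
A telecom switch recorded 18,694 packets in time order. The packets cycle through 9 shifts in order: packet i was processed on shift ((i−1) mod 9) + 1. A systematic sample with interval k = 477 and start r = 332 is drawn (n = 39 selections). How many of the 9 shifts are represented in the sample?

1

Consecutive selections differ by k = 477, so their shift numbers differ by 477 mod 9 = 0.
gcd(477, 9) = 9, so the sample visits 9/9 = 1 distinct residues mod 9.
Start 332 is shift 8; the shifts hit are 8.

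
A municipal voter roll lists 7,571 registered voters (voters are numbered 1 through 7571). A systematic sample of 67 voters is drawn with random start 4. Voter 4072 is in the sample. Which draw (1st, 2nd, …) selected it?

37

k = 7571/67 = 113
position = (4072 − 4)/113 + 1 = 4068/113 + 1 = 36 + 1 = 37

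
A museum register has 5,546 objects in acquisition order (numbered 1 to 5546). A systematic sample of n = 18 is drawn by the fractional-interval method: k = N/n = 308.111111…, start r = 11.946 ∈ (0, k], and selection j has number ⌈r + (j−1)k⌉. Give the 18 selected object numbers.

j=1: r + 0k = 11.946 → ⌈·⌉ = 12
j=2: r + 1k = 320.057111… → ⌈·⌉ = 321
j=3: r + 2k = 628.168222… → ⌈·⌉ = 629
j=4: r + 3k = 936.279333… → ⌈·⌉ = 937
j=5: r + 4k = 1244.390444… → ⌈·⌉ = 1245
j=6: r + 5k = 1552.501555… → ⌈·⌉ = 1553
j=7: r + 6k = 1860.612666… → ⌈·⌉ = 1861
j=8: r + 7k = 2168.723777… → ⌈·⌉ = 2169
j=9: r + 8k = 2476.834888… → ⌈·⌉ = 2477
j=10: r + 9k = 2784.946 → ⌈·⌉ = 2785
j=11: r + 10k = 3093.057111… → ⌈·⌉ = 3094
j=12: r + 11k = 3401.168222… → ⌈·⌉ = 3402
j=13: r + 12k = 3709.279333… → ⌈·⌉ = 3710
j=14: r + 13k = 4017.390444… → ⌈·⌉ = 4018
j=15: r + 14k = 4325.501555… → ⌈·⌉ = 4326
j=16: r + 15k = 4633.612666… → ⌈·⌉ = 4634
j=17: r + 16k = 4941.723777… → ⌈·⌉ = 4942
j=18: r + 17k = 5249.834888… → ⌈·⌉ = 5250

12, 321, 629, 937, 1245, 1553, 1861, 2169, 2477, 2785, 3094, 3402, 3710, 4018, 4326, 4634, 4942, 5250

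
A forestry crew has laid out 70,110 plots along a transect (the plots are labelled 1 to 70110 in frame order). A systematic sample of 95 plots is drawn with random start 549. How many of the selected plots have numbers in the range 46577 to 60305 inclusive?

k = 70110/95 = 738
First selection ≥ 46577: 549 + ⌈(46577−549)/738⌉·738 = 549 + 63×738 = 47043
Last selection ≤ 60305: 549 + ⌊(60305−549)/738⌋·738 = 549 + 80×738 = 59589
Count = 80 − 63 + 1 = 18

18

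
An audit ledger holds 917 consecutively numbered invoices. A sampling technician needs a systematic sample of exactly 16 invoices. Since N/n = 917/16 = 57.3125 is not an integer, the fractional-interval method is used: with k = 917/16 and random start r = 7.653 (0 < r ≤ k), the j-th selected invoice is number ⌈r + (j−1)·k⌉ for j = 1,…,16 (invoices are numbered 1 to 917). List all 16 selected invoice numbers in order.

8, 65, 123, 180, 237, 295, 352, 409, 467, 524, 581, 639, 696, 753, 811, 868

j=1: r + 0k = 7.653 → ⌈·⌉ = 8
j=2: r + 1k = 64.9655 → ⌈·⌉ = 65
j=3: r + 2k = 122.278 → ⌈·⌉ = 123
j=4: r + 3k = 179.5905 → ⌈·⌉ = 180
j=5: r + 4k = 236.903 → ⌈·⌉ = 237
j=6: r + 5k = 294.2155 → ⌈·⌉ = 295
j=7: r + 6k = 351.528 → ⌈·⌉ = 352
j=8: r + 7k = 408.8405 → ⌈·⌉ = 409
j=9: r + 8k = 466.153 → ⌈·⌉ = 467
j=10: r + 9k = 523.4655 → ⌈·⌉ = 524
j=11: r + 10k = 580.778 → ⌈·⌉ = 581
j=12: r + 11k = 638.0905 → ⌈·⌉ = 639
j=13: r + 12k = 695.403 → ⌈·⌉ = 696
j=14: r + 13k = 752.7155 → ⌈·⌉ = 753
j=15: r + 14k = 810.028 → ⌈·⌉ = 811
j=16: r + 15k = 867.3405 → ⌈·⌉ = 868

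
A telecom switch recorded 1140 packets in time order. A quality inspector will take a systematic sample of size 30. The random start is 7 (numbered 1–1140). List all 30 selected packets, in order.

k = N/n = 1140/30 = 38
packet 1: 7
packet 2: 7 + 38 = 45
packet 3: 45 + 38 = 83
packet 4: 83 + 38 = 121
packet 5: 121 + 38 = 159
packet 6: 159 + 38 = 197
packet 7: 197 + 38 = 235
packet 8: 235 + 38 = 273
packet 9: 273 + 38 = 311
packet 10: 311 + 38 = 349
packet 11: 349 + 38 = 387
packet 12: 387 + 38 = 425
packet 13: 425 + 38 = 463
packet 14: 463 + 38 = 501
packet 15: 501 + 38 = 539
packet 16: 539 + 38 = 577
packet 17: 577 + 38 = 615
packet 18: 615 + 38 = 653
packet 19: 653 + 38 = 691
packet 20: 691 + 38 = 729
packet 21: 729 + 38 = 767
packet 22: 767 + 38 = 805
packet 23: 805 + 38 = 843
packet 24: 843 + 38 = 881
packet 25: 881 + 38 = 919
packet 26: 919 + 38 = 957
packet 27: 957 + 38 = 995
packet 28: 995 + 38 = 1033
packet 29: 1033 + 38 = 1071
packet 30: 1071 + 38 = 1109

7, 45, 83, 121, 159, 197, 235, 273, 311, 349, 387, 425, 463, 501, 539, 577, 615, 653, 691, 729, 767, 805, 843, 881, 919, 957, 995, 1033, 1071, 1109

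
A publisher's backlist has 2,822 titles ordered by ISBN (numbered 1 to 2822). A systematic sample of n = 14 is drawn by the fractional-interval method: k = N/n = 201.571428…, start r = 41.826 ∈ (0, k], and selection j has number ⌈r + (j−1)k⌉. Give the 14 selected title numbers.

j=1: r + 0k = 41.826 → ⌈·⌉ = 42
j=2: r + 1k = 243.397428… → ⌈·⌉ = 244
j=3: r + 2k = 444.968857… → ⌈·⌉ = 445
j=4: r + 3k = 646.540285… → ⌈·⌉ = 647
j=5: r + 4k = 848.111714… → ⌈·⌉ = 849
j=6: r + 5k = 1049.683142… → ⌈·⌉ = 1050
j=7: r + 6k = 1251.254571… → ⌈·⌉ = 1252
j=8: r + 7k = 1452.826 → ⌈·⌉ = 1453
j=9: r + 8k = 1654.397428… → ⌈·⌉ = 1655
j=10: r + 9k = 1855.968857… → ⌈·⌉ = 1856
j=11: r + 10k = 2057.540285… → ⌈·⌉ = 2058
j=12: r + 11k = 2259.111714… → ⌈·⌉ = 2260
j=13: r + 12k = 2460.683142… → ⌈·⌉ = 2461
j=14: r + 13k = 2662.254571… → ⌈·⌉ = 2663

42, 244, 445, 647, 849, 1050, 1252, 1453, 1655, 1856, 2058, 2260, 2461, 2663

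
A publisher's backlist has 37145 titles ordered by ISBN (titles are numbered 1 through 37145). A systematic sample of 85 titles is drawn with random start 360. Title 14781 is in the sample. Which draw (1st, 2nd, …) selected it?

34

k = 37145/85 = 437
position = (14781 − 360)/437 + 1 = 14421/437 + 1 = 33 + 1 = 34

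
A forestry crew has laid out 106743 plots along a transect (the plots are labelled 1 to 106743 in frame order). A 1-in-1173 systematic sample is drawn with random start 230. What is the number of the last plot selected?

k = 1173
91st selection = r + (91−1)·k = 230 + 90×1173 = 230 + 105570 = 105800

105800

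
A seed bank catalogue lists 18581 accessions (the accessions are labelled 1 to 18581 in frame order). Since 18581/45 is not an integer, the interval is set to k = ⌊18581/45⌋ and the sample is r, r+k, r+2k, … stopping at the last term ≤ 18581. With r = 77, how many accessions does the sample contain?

45

k = ⌊18581/45⌋ = 412
Achieved size = ⌊(18581 − 77)/412⌋ + 1 = ⌊18504/412⌋ + 1 = 44 + 1 = 45
(last selection: 77 + 44×412 = 18205 ≤ 18581; next would be 18617 > 18581)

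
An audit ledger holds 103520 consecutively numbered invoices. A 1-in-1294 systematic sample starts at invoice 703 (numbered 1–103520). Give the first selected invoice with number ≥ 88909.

k = 1294
Steps past start: ⌈(88909 − 703)/1294⌉ = ⌈88206/1294⌉ = 69
Selected invoice: 703 + 69×1294 = 89989

89989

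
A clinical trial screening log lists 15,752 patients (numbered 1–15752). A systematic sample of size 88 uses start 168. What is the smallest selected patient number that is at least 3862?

3927

k = 15752/88 = 179
Steps past start: ⌈(3862 − 168)/179⌉ = ⌈3694/179⌉ = 21
Selected patient: 168 + 21×179 = 3927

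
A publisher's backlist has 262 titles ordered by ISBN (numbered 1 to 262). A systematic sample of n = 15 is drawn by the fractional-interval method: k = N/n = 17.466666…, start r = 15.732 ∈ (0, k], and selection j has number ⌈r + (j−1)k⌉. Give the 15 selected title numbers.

16, 34, 51, 69, 86, 104, 121, 138, 156, 173, 191, 208, 226, 243, 261

j=1: r + 0k = 15.732 → ⌈·⌉ = 16
j=2: r + 1k = 33.198666… → ⌈·⌉ = 34
j=3: r + 2k = 50.665333… → ⌈·⌉ = 51
j=4: r + 3k = 68.132 → ⌈·⌉ = 69
j=5: r + 4k = 85.598666… → ⌈·⌉ = 86
j=6: r + 5k = 103.065333… → ⌈·⌉ = 104
j=7: r + 6k = 120.532 → ⌈·⌉ = 121
j=8: r + 7k = 137.998666… → ⌈·⌉ = 138
j=9: r + 8k = 155.465333… → ⌈·⌉ = 156
j=10: r + 9k = 172.932 → ⌈·⌉ = 173
j=11: r + 10k = 190.398666… → ⌈·⌉ = 191
j=12: r + 11k = 207.865333… → ⌈·⌉ = 208
j=13: r + 12k = 225.332 → ⌈·⌉ = 226
j=14: r + 13k = 242.798666… → ⌈·⌉ = 243
j=15: r + 14k = 260.265333… → ⌈·⌉ = 261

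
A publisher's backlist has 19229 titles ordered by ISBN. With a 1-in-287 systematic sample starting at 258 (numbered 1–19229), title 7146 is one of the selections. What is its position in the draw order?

25

k = 287
position = (7146 − 258)/287 + 1 = 6888/287 + 1 = 24 + 1 = 25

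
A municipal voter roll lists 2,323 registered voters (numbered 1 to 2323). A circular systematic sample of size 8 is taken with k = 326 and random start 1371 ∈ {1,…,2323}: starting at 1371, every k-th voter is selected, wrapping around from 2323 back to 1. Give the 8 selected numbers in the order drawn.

1371, 1697, 2023, 26, 352, 678, 1004, 1330

Selection 1: 1371
Selection 2: 1371 + 326 = 1697
Selection 3: 1697 + 326 = 2023
Selection 4: 2023 + 326 = 2349 → 2349 − 2323 = 26
Selection 5: 26 + 326 = 352
Selection 6: 352 + 326 = 678
Selection 7: 678 + 326 = 1004
Selection 8: 1004 + 326 = 1330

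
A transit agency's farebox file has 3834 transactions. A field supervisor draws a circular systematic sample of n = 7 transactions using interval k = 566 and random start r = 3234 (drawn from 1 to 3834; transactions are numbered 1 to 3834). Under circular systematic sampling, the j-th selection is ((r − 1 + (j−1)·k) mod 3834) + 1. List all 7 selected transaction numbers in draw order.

Selection 1: 3234
Selection 2: 3234 + 566 = 3800
Selection 3: 3800 + 566 = 4366 → 4366 − 3834 = 532
Selection 4: 532 + 566 = 1098
Selection 5: 1098 + 566 = 1664
Selection 6: 1664 + 566 = 2230
Selection 7: 2230 + 566 = 2796

3234, 3800, 532, 1098, 1664, 2230, 2796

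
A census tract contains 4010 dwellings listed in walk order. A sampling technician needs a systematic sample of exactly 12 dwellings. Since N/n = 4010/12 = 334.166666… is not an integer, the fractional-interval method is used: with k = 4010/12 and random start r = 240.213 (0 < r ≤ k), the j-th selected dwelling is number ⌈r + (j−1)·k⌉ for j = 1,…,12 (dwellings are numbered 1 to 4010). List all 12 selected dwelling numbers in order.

241, 575, 909, 1243, 1577, 1912, 2246, 2580, 2914, 3248, 3582, 3917

j=1: r + 0k = 240.213 → ⌈·⌉ = 241
j=2: r + 1k = 574.379666… → ⌈·⌉ = 575
j=3: r + 2k = 908.546333… → ⌈·⌉ = 909
j=4: r + 3k = 1242.713 → ⌈·⌉ = 1243
j=5: r + 4k = 1576.879666… → ⌈·⌉ = 1577
j=6: r + 5k = 1911.046333… → ⌈·⌉ = 1912
j=7: r + 6k = 2245.213 → ⌈·⌉ = 2246
j=8: r + 7k = 2579.379666… → ⌈·⌉ = 2580
j=9: r + 8k = 2913.546333… → ⌈·⌉ = 2914
j=10: r + 9k = 3247.713 → ⌈·⌉ = 3248
j=11: r + 10k = 3581.879666… → ⌈·⌉ = 3582
j=12: r + 11k = 3916.046333… → ⌈·⌉ = 3917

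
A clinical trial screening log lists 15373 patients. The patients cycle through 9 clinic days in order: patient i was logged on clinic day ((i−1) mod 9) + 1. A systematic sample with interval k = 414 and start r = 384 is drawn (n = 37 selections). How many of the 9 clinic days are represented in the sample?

Consecutive selections differ by k = 414, so their clinic day numbers differ by 414 mod 9 = 0.
gcd(414, 9) = 9, so the sample visits 9/9 = 1 distinct residues mod 9.
Start 384 is clinic day 6; the clinic days hit are 6.

1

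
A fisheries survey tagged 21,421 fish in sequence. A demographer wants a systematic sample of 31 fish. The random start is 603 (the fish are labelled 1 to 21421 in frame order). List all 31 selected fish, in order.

603, 1294, 1985, 2676, 3367, 4058, 4749, 5440, 6131, 6822, 7513, 8204, 8895, 9586, 10277, 10968, 11659, 12350, 13041, 13732, 14423, 15114, 15805, 16496, 17187, 17878, 18569, 19260, 19951, 20642, 21333

k = N/n = 21421/31 = 691
fish 1: 603
fish 2: 603 + 691 = 1294
fish 3: 1294 + 691 = 1985
fish 4: 1985 + 691 = 2676
fish 5: 2676 + 691 = 3367
fish 6: 3367 + 691 = 4058
fish 7: 4058 + 691 = 4749
fish 8: 4749 + 691 = 5440
fish 9: 5440 + 691 = 6131
fish 10: 6131 + 691 = 6822
fish 11: 6822 + 691 = 7513
fish 12: 7513 + 691 = 8204
fish 13: 8204 + 691 = 8895
fish 14: 8895 + 691 = 9586
fish 15: 9586 + 691 = 10277
fish 16: 10277 + 691 = 10968
fish 17: 10968 + 691 = 11659
fish 18: 11659 + 691 = 12350
fish 19: 12350 + 691 = 13041
fish 20: 13041 + 691 = 13732
fish 21: 13732 + 691 = 14423
fish 22: 14423 + 691 = 15114
fish 23: 15114 + 691 = 15805
fish 24: 15805 + 691 = 16496
fish 25: 16496 + 691 = 17187
fish 26: 17187 + 691 = 17878
fish 27: 17878 + 691 = 18569
fish 28: 18569 + 691 = 19260
fish 29: 19260 + 691 = 19951
fish 30: 19951 + 691 = 20642
fish 31: 20642 + 691 = 21333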